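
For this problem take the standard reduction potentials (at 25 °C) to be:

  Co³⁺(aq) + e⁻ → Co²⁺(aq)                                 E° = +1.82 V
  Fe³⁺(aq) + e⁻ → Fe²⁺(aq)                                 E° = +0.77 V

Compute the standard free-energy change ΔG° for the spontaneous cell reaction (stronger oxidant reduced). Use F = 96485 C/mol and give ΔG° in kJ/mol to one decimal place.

-101.3 kJ/mol

Co³⁺/Co²⁺ (E° = +1.82 V) is the cathode; Fe³⁺/Fe²⁺ (E° = +0.77 V) is the anode, so E°cell = +1.05 V.
Balancing electrons gives n = 1 (lcm of 1 and 1).
ΔG° = −nFE° = −(1)(96485)(+1.05) = -101,309 J = -101.3 kJ/mol.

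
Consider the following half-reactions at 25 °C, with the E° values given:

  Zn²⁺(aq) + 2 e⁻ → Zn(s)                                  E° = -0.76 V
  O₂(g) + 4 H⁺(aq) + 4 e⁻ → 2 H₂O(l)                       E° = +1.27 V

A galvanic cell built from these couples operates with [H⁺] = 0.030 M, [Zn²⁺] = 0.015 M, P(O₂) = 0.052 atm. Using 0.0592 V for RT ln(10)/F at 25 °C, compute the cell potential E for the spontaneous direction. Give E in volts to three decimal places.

+1.975 V

O₂/H₂O is the cathode (higher E°), Zn²⁺/Zn the anode: E°cell = +1.27 − (-0.76) = +2.03 V, n = 4.
Overall: O₂(g) + 4 H⁺(aq) + 2 Zn(s) → 2 H₂O(l) + 2 Zn²⁺(aq)
Q = [Zn²⁺]^2 / (P(O₂)·[H⁺]^4); log Q = 3.728.
E = E° − (0.0592/n) log Q = +2.03 − (0.0592/4)(3.728) = +1.975 V.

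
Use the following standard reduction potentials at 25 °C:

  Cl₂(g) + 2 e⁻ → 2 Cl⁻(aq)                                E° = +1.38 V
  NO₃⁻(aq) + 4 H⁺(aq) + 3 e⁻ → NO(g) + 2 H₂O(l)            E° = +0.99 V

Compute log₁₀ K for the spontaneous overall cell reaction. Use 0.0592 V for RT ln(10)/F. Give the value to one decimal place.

39.5

Cathode: Cl₂/Cl⁻; anode: NO₃⁻/NO. E°cell = +0.39 V, n = 6.
log K = nE°cell / 0.0592 = (6)(+0.39) / 0.0592 = 39.5.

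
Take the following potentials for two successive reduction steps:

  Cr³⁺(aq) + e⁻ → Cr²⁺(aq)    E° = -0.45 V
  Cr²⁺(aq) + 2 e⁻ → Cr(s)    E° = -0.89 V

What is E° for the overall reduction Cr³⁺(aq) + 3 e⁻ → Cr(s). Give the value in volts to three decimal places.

Standard free energies of sequential steps add: ΔG°₃ = ΔG°₁ + ΔG°₂, so n₃E°₃ = n₁E°₁ + n₂E°₂.
E°₃ = (1×-0.45 + 2×-0.89) / 3 = (-2.230) / 3 = -0.743 V.
E° values themselves are not directly additive — weighting by electron count is essential.

-0.743 V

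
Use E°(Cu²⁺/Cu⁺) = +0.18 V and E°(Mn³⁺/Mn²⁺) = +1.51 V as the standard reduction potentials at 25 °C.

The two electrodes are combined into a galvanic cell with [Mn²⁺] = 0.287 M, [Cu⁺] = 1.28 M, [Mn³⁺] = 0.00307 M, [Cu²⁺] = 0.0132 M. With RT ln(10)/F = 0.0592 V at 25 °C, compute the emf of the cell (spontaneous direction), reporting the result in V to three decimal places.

+1.331 V

Mn³⁺/Mn²⁺ is the cathode (higher E°), Cu²⁺/Cu⁺ the anode: E°cell = +1.51 − (+0.18) = +1.33 V, n = 1.
Overall: Mn³⁺(aq) + Cu⁺(aq) → Mn²⁺(aq) + Cu²⁺(aq)
Q = [Mn²⁺]·[Cu²⁺] / ([Mn³⁺]·[Cu⁺]); log Q = -0.016.
E = E° − (0.0592/n) log Q = +1.33 − (0.0592/1)(-0.016) = +1.331 V.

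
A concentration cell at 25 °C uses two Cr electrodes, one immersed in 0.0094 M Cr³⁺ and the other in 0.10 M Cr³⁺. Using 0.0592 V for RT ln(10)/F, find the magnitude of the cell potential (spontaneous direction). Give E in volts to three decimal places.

+0.020 V

For a concentration cell E°cell = 0. The 0.10 M side is the cathode (reduction is favoured where [Cr³⁺] is higher).
With n = 3, E = −(0.0592/3) log([Cr³⁺]ₐₙ/[Cr³⁺]꜀ₐₜ) = −(0.0592/3) log(0.0094/0.1) = −(0.0592/3)(-1.027) = +0.020 V.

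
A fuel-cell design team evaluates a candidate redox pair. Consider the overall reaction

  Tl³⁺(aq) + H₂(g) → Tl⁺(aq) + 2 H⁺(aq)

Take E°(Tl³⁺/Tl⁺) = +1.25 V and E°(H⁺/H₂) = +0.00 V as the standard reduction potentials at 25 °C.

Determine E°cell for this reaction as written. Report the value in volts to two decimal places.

The Tl³⁺/Tl⁺ couple has the higher reduction potential, so it is the cathode; H⁺/H₂ is oxidised at the anode.
E°cell = E°(cathode) − E°(anode) = (+1.25) − (+0.00) = +1.25 V.
Since E°cell > 0, the reaction is spontaneous under standard conditions.

+1.25 V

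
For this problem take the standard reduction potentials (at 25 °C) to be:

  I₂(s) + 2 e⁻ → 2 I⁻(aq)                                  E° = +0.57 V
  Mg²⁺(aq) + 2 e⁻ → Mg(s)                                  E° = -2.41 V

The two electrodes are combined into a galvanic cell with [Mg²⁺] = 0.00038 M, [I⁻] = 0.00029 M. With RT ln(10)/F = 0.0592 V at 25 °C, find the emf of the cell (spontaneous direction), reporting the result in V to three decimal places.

+3.291 V

I₂/I⁻ is the cathode (higher E°), Mg²⁺/Mg the anode: E°cell = +0.57 − (-2.41) = +2.98 V, n = 2.
Overall: I₂(s) + Mg(s) → 2 I⁻(aq) + Mg²⁺(aq)
Q = [I⁻]^2·[Mg²⁺]; log Q = -10.495.
E = E° − (0.0592/n) log Q = +2.98 − (0.0592/2)(-10.495) = +3.291 V.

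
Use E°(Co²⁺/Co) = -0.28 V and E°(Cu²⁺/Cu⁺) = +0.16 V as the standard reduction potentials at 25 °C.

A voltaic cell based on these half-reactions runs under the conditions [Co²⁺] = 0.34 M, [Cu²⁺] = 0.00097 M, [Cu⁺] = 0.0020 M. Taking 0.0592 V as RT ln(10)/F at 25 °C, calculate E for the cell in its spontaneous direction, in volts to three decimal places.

Cu²⁺/Cu⁺ is the cathode (higher E°), Co²⁺/Co the anode: E°cell = +0.16 − (-0.28) = +0.44 V, n = 2.
Overall: 2 Cu²⁺(aq) + Co(s) → 2 Cu⁺(aq) + Co²⁺(aq)
Q = [Cu⁺]^2·[Co²⁺] / ([Cu²⁺]^2); log Q = 0.160.
E = E° − (0.0592/n) log Q = +0.44 − (0.0592/2)(0.160) = +0.435 V.

+0.435 V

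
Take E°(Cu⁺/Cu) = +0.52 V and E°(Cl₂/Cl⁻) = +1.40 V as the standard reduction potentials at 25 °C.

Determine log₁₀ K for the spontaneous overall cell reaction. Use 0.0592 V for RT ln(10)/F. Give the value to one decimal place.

29.7

Cathode: Cl₂/Cl⁻; anode: Cu⁺/Cu. E°cell = +0.88 V, n = 2.
log K = nE°cell / 0.0592 = (2)(+0.88) / 0.0592 = 29.7.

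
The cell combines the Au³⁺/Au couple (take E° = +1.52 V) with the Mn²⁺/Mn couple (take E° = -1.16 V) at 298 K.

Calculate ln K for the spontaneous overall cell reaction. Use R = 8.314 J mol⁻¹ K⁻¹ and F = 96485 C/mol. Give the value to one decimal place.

Cathode: Au³⁺/Au; anode: Mn²⁺/Mn. E°cell = (+1.52) − (-1.16) = +2.68 V, with n = 6.
ΔG° = −nFE° = −RT ln K, so ln K = nFE°/(RT) = (6)(96485)(+2.68) / ((8.314)(298)) = 626.209.

626.2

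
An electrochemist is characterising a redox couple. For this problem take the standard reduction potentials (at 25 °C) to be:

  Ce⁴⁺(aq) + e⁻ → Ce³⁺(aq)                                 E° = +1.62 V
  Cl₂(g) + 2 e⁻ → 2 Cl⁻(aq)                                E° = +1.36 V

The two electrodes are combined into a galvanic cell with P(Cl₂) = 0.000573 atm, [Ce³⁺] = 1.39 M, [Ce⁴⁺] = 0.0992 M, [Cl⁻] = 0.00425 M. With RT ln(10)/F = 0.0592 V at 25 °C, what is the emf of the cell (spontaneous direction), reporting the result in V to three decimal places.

+0.148 V

Ce⁴⁺/Ce³⁺ is the cathode (higher E°), Cl₂/Cl⁻ the anode: E°cell = +1.62 − (+1.36) = +0.26 V, n = 2.
Overall: 2 Ce⁴⁺(aq) + 2 Cl⁻(aq) → 2 Ce³⁺(aq) + Cl₂(g)
Q = [Ce³⁺]^2·P(Cl₂) / ([Ce⁴⁺]^2·[Cl⁻]^2); log Q = 3.794.
E = E° − (0.0592/n) log Q = +0.26 − (0.0592/2)(3.794) = +0.148 V.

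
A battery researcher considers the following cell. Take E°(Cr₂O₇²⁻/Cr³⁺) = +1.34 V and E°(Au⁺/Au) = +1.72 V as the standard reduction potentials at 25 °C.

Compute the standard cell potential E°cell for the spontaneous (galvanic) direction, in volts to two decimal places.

The Au⁺/Au couple has the higher reduction potential, so it is the cathode; Cr₂O₇²⁻/Cr³⁺ is oxidised at the anode.
E°cell = E°(cathode) − E°(anode) = (+1.72) − (+1.34) = +0.38 V.
Since E°cell > 0, the reaction is spontaneous under standard conditions.

+0.38 V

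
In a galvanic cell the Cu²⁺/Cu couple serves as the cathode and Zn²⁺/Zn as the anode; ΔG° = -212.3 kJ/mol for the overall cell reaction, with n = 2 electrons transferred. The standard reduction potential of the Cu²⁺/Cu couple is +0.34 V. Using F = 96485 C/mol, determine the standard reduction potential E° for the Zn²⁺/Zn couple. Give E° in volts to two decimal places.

E°cell = −ΔG°/(nF) = −(-212.3×10³)/((2)(96485)) = +1.100 V.
Since Cu²⁺/Cu is the cathode and Zn²⁺/Zn the anode, E°cell = E°(Cu²⁺/Cu) − E°(Zn²⁺/Zn).
So E°(Zn²⁺/Zn) = E°(Cu²⁺/Cu) − E°cell = (+0.34) − (+1.100) = -0.76 V.

-0.76 V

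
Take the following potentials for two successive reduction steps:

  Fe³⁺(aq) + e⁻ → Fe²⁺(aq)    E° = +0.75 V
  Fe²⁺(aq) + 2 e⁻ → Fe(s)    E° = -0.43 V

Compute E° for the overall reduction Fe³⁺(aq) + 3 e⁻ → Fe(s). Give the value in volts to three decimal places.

-0.037 V

Adding the free-energy changes (−nFE°) of the two steps gives −n₃FE°₃ = −n₁FE°₁ − n₂FE°₂.
E°₃ = (1×+0.75 + 2×-0.43) / 3 = (-0.110) / 3 = -0.037 V.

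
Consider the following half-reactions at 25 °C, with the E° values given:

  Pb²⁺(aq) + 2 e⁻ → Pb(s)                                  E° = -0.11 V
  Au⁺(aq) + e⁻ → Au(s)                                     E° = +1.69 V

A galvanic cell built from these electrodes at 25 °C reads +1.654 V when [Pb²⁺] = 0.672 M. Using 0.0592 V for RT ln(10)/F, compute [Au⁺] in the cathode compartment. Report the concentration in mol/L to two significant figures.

0.0028 M

Au⁺/Au is the cathode, Pb²⁺/Pb the anode: E°cell = +1.80 V, n = 2.
Overall reaction: 2 Au⁺(aq) + Pb(s) → 2 Au(s) + Pb²⁺(aq); Q = [Pb²⁺]^1/[Au⁺]^2.
From E = E° − (0.0592/n) log Q: log Q = (E° − E)·n/0.0592 = (+1.80 − (+1.654))·2/0.0592 = 4.9324.
So 2·log[Au⁺] = 1·log(0.672) − log Q = -0.1726 − (4.9324) = -5.1050; log[Au⁺] = -5.1050 / 2 = -2.5525; [Au⁺] = 10^(-2.5525) ≈ 0.0028 M.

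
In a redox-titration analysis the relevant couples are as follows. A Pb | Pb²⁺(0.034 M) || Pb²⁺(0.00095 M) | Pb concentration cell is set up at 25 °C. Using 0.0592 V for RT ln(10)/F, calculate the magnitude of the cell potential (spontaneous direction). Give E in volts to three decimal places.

+0.046 V

For a concentration cell E°cell = 0. The 0.034 M side is the cathode (reduction is favoured where [Pb²⁺] is higher).
With n = 2, E = −(0.0592/2) log([Pb²⁺]ₐₙ/[Pb²⁺]꜀ₐₜ) = −(0.0592/2) log(0.00095/0.034) = −(0.0592/2)(-1.554) = +0.046 V.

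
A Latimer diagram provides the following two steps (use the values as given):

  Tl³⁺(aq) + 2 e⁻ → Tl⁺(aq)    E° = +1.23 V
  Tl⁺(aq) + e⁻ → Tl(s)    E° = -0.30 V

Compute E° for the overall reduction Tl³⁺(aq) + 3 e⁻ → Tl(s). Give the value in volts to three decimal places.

+0.720 V

Standard free energies of sequential steps add: ΔG°₃ = ΔG°₁ + ΔG°₂, so n₃E°₃ = n₁E°₁ + n₂E°₂.
E°₃ = (2×+1.23 + 1×-0.30) / 3 = (+2.160) / 3 = +0.720 V.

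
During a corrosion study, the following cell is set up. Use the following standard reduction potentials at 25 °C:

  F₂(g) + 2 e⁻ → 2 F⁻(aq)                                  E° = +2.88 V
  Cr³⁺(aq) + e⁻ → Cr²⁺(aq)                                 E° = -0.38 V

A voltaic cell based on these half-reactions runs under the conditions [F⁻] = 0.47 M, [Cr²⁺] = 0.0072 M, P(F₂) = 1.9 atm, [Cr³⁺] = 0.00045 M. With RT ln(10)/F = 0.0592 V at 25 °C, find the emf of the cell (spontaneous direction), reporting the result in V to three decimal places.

F₂/F⁻ is the cathode (higher E°), Cr³⁺/Cr²⁺ the anode: E°cell = +2.88 − (-0.38) = +3.26 V, n = 2.
Overall: F₂(g) + 2 Cr²⁺(aq) → 2 F⁻(aq) + 2 Cr³⁺(aq)
Q = [F⁻]^2·[Cr³⁺]^2 / (P(F₂)·[Cr²⁺]^2); log Q = -3.343.
E = E° − (0.0592/n) log Q = +3.26 − (0.0592/2)(-3.343) = +3.359 V.

+3.359 V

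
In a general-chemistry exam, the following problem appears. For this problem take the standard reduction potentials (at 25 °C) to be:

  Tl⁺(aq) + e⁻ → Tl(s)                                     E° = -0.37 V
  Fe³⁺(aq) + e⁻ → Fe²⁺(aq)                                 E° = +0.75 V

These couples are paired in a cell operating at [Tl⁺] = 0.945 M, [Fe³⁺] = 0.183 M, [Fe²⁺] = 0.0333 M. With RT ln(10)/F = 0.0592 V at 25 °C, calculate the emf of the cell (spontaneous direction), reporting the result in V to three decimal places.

+1.165 V

Fe³⁺/Fe²⁺ is the cathode (higher E°), Tl⁺/Tl the anode: E°cell = +0.75 − (-0.37) = +1.12 V, n = 1.
Overall: Fe³⁺(aq) + Tl(s) → Fe²⁺(aq) + Tl⁺(aq)
Q = [Fe²⁺]·[Tl⁺] / ([Fe³⁺]); log Q = -0.765.
E = E° − (0.0592/n) log Q = +1.12 − (0.0592/1)(-0.765) = +1.165 V.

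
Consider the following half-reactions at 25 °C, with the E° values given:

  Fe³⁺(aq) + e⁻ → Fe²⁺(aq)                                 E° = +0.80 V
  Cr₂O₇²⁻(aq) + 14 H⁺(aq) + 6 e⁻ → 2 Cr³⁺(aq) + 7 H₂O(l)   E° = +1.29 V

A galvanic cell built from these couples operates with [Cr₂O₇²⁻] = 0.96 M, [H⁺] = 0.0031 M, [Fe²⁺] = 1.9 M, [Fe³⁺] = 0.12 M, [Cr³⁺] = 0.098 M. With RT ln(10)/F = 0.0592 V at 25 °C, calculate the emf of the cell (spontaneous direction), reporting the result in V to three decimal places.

Cr₂O₇²⁻/Cr³⁺ is the cathode (higher E°), Fe³⁺/Fe²⁺ the anode: E°cell = +1.29 − (+0.80) = +0.49 V, n = 6.
Overall: Cr₂O₇²⁻(aq) + 14 H⁺(aq) + 6 Fe²⁺(aq) → 2 Cr³⁺(aq) + 7 H₂O(l) + 6 Fe³⁺(aq)
Q = [Cr³⁺]^2·[Fe³⁺]^6 / ([Cr₂O₇²⁻]·[H⁺]^14·[Fe²⁺]^6); log Q = 25.924.
E = E° − (0.0592/n) log Q = +0.49 − (0.0592/6)(25.924) = +0.234 V.

+0.234 V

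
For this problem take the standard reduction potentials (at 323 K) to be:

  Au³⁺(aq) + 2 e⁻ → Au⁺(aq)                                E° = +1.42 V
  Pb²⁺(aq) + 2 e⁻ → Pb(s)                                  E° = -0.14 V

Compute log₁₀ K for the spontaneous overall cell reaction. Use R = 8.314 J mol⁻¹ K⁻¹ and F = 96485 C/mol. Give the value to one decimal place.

48.7

Cathode: Au³⁺/Au⁺; anode: Pb²⁺/Pb. E°cell = (+1.42) − (-0.14) = +1.56 V, with n = 2.
ΔG° = −nFE° = −RT ln K, so ln K = nFE°/(RT) = (2)(96485)(+1.56) / ((8.314)(323)) = 112.099.
log₁₀ K = 112.099 / ln 10 = 48.7.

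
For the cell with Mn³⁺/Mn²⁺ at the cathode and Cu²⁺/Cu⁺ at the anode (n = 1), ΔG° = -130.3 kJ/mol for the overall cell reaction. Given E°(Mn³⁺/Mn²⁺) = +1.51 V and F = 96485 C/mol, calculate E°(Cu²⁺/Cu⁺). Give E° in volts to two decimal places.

E°cell = −ΔG°/(nF) = −(-130.3×10³)/((1)(96485)) = +1.350 V.
Since Mn³⁺/Mn²⁺ is the cathode and Cu²⁺/Cu⁺ the anode, E°cell = E°(Mn³⁺/Mn²⁺) − E°(Cu²⁺/Cu⁺).
So E°(Cu²⁺/Cu⁺) = E°(Mn³⁺/Mn²⁺) − E°cell = (+1.51) − (+1.350) = +0.16 V.

+0.16 V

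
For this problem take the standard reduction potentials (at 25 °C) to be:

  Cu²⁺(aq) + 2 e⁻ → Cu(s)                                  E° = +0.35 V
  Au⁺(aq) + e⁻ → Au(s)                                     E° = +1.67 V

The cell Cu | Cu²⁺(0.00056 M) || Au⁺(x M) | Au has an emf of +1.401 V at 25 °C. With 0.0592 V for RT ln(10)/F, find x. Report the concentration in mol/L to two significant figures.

0.55 M

Au⁺/Au is the cathode, Cu²⁺/Cu the anode: E°cell = +1.32 V, n = 2.
Overall reaction: 2 Au⁺(aq) + Cu(s) → 2 Au(s) + Cu²⁺(aq); Q = [Cu²⁺]^1/[Au⁺]^2.
From E = E° − (0.0592/n) log Q: log Q = (E° − E)·n/0.0592 = (+1.32 − (+1.401))·2/0.0592 = -2.7365.
So 2·log[Au⁺] = 1·log(0.00056) − log Q = -3.2518 − (-2.7365) = -0.5153; log[Au⁺] = -0.5153 / 2 = -0.2576; [Au⁺] = 10^(-0.2576) ≈ 0.55 M.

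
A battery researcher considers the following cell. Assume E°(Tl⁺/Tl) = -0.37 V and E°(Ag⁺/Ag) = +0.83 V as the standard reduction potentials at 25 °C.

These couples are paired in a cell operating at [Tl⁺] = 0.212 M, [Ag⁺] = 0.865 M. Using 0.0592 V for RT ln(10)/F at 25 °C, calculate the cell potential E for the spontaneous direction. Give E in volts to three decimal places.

+1.236 V

Ag⁺/Ag is the cathode (higher E°), Tl⁺/Tl the anode: E°cell = +0.83 − (-0.37) = +1.20 V, n = 1.
Overall: Ag⁺(aq) + Tl(s) → Ag(s) + Tl⁺(aq)
Q = [Tl⁺] / ([Ag⁺]); log Q = -0.611.
E = E° − (0.0592/n) log Q = +1.20 − (0.0592/1)(-0.611) = +1.236 V.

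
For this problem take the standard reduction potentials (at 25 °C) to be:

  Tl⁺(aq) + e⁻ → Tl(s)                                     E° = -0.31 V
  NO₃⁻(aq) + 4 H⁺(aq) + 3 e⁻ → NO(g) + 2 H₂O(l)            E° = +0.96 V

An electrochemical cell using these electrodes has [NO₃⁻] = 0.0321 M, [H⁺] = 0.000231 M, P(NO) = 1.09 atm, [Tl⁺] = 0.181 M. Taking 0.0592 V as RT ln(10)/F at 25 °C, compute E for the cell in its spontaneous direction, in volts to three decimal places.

NO₃⁻/NO is the cathode (higher E°), Tl⁺/Tl the anode: E°cell = +0.96 − (-0.31) = +1.27 V, n = 3.
Overall: NO₃⁻(aq) + 4 H⁺(aq) + 3 Tl(s) → NO(g) + 2 H₂O(l) + 3 Tl⁺(aq)
Q = P(NO)·[Tl⁺]^3 / ([NO₃⁻]·[H⁺]^4); log Q = 13.850.
E = E° − (0.0592/n) log Q = +1.27 − (0.0592/3)(13.850) = +0.997 V.

+0.997 V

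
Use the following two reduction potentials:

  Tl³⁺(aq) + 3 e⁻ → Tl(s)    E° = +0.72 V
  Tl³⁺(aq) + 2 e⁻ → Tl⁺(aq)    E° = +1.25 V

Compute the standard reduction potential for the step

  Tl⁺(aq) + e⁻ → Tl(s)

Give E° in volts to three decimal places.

Sequential free energies add, so n₃E°₃ = n₁E°₁ + n₂E°₂.
With n₃ = 3, and the known step contributing 2×(+1.25) V, the unknown satisfies 1·E° = 3×(+0.72) − 2×(+1.25) = -0.340.
E° = -0.340 / 1 = -0.340 V.

-0.340 V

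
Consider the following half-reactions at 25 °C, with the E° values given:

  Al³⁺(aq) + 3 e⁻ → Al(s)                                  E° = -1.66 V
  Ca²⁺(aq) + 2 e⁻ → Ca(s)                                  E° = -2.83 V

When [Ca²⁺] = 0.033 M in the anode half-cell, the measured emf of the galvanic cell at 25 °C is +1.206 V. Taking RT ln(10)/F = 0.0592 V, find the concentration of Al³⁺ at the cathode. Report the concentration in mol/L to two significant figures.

0.40 M

Al³⁺/Al is the cathode, Ca²⁺/Ca the anode: E°cell = +1.17 V, n = 6.
Overall reaction: 2 Al³⁺(aq) + 3 Ca(s) → 2 Al(s) + 3 Ca²⁺(aq); Q = [Ca²⁺]^3/[Al³⁺]^2.
From E = E° − (0.0592/n) log Q: log Q = (E° − E)·n/0.0592 = (+1.17 − (+1.206))·6/0.0592 = -3.6486.
So 2·log[Al³⁺] = 3·log(0.033) − log Q = -4.4445 − (-3.6486) = -0.7959; log[Al³⁺] = -0.7959 / 2 = -0.3980; [Al³⁺] = 10^(-0.3980) ≈ 0.40 M.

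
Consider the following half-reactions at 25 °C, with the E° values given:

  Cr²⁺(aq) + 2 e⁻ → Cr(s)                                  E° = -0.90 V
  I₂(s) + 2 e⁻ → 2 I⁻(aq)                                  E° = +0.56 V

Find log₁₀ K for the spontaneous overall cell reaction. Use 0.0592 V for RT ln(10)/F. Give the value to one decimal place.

49.3

Cathode: I₂/I⁻; anode: Cr²⁺/Cr. E°cell = +1.46 V, n = 2.
log K = nE°cell / 0.0592 = (2)(+1.46) / 0.0592 = 49.3.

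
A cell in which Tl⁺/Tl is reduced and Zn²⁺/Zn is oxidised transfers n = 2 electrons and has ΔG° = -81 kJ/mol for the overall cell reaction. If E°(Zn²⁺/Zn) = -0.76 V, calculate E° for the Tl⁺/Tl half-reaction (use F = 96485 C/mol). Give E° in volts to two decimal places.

-0.34 V

E°cell = −ΔG°/(nF) = −(-81×10³)/((2)(96485)) = +0.420 V.
Since Tl⁺/Tl is the cathode and Zn²⁺/Zn the anode, E°cell = E°(Tl⁺/Tl) − E°(Zn²⁺/Zn).
So E°(Tl⁺/Tl) = E°cell + E°(Zn²⁺/Zn) = +0.420 + (-0.76) = -0.34 V.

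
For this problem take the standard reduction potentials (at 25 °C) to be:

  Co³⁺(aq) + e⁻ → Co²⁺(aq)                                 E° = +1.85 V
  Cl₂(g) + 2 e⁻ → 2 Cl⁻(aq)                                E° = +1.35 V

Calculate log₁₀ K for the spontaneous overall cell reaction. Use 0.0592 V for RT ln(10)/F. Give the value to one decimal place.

16.9

Cathode: Co³⁺/Co²⁺; anode: Cl₂/Cl⁻. E°cell = +0.50 V, n = 2.
log K = nE°cell / 0.0592 = (2)(+0.50) / 0.0592 = 16.9.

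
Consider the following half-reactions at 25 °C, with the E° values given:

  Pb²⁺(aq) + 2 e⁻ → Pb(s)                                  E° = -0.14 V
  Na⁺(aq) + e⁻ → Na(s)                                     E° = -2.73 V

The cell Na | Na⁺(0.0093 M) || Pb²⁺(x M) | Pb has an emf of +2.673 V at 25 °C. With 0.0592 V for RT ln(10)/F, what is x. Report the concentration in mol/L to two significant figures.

Pb²⁺/Pb is the cathode, Na⁺/Na the anode: E°cell = +2.59 V, n = 2.
Overall reaction: Pb²⁺(aq) + 2 Na(s) → Pb(s) + 2 Na⁺(aq); Q = [Na⁺]^2/[Pb²⁺]^1.
From E = E° − (0.0592/n) log Q: log Q = (E° − E)·n/0.0592 = (+2.59 − (+2.673))·2/0.0592 = -2.8041.
So 1·log[Pb²⁺] = 2·log(0.0093) − log Q = -4.0630 − (-2.8041) = -1.2589; [Pb²⁺] = 10^(-1.2589) ≈ 0.055 M.

0.055 M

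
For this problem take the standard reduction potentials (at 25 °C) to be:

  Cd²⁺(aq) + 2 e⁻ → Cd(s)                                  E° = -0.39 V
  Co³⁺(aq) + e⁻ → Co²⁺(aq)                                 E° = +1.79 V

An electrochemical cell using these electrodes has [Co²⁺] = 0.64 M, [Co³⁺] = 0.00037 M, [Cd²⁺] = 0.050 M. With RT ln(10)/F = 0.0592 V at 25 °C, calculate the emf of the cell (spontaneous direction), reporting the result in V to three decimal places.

+2.027 V

Co³⁺/Co²⁺ is the cathode (higher E°), Cd²⁺/Cd the anode: E°cell = +1.79 − (-0.39) = +2.18 V, n = 2.
Overall: 2 Co³⁺(aq) + Cd(s) → 2 Co²⁺(aq) + Cd²⁺(aq)
Q = [Co²⁺]^2·[Cd²⁺] / ([Co³⁺]^2); log Q = 5.175.
E = E° − (0.0592/n) log Q = +2.18 − (0.0592/2)(5.175) = +2.027 V.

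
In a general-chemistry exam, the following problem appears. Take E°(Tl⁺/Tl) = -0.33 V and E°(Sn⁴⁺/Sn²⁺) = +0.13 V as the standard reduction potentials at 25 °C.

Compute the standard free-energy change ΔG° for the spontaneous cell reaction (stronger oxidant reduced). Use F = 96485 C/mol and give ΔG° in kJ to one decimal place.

-88.8 kJ

Sn⁴⁺/Sn²⁺ (E° = +0.13 V) is the cathode; Tl⁺/Tl (E° = -0.33 V) is the anode, so E°cell = +0.46 V.
Balancing electrons gives n = 2 (lcm of 2 and 1).
ΔG° = −nFE° = −(2)(96485)(+0.46) = -88,766 J = -88.8 kJ.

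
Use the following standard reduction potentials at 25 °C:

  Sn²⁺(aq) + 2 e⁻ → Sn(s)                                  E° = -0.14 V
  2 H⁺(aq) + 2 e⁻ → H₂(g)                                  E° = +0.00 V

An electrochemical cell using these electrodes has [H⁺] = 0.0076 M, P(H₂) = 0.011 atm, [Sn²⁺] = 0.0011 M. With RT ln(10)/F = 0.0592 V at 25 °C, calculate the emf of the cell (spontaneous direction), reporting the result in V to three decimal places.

H⁺/H₂ is the cathode (higher E°), Sn²⁺/Sn the anode: E°cell = +0.00 − (-0.14) = +0.14 V, n = 2.
Overall: 2 H⁺(aq) + Sn(s) → H₂(g) + Sn²⁺(aq)
Q = P(H₂)·[Sn²⁺] / ([H⁺]^2); log Q = -0.679.
E = E° − (0.0592/n) log Q = +0.14 − (0.0592/2)(-0.679) = +0.160 V.

+0.160 V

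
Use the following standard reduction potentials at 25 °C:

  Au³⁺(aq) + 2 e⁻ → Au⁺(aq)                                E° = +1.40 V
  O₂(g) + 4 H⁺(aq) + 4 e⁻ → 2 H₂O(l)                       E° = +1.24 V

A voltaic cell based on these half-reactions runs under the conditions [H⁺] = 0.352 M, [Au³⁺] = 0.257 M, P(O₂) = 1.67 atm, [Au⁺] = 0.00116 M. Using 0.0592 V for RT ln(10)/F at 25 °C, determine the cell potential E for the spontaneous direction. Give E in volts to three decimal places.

+0.253 V

Au³⁺/Au⁺ is the cathode (higher E°), O₂/H₂O the anode: E°cell = +1.40 − (+1.24) = +0.16 V, n = 4.
Overall: 2 Au³⁺(aq) + 2 H₂O(l) → 2 Au⁺(aq) + O₂(g) + 4 H⁺(aq)
Q = [Au⁺]^2·P(O₂)·[H⁺]^4 / ([Au³⁺]^2); log Q = -6.282.
E = E° − (0.0592/n) log Q = +0.16 − (0.0592/4)(-6.282) = +0.253 V.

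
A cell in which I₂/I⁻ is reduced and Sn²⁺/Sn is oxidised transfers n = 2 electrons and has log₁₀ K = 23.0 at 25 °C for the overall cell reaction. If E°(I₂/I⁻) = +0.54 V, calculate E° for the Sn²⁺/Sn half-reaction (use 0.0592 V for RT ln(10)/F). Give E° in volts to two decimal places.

-0.14 V

E°cell = (0.0592/n)·log K = (0.0592/2)(23.0) = +0.681 V.
Since I₂/I⁻ is the cathode and Sn²⁺/Sn the anode, E°cell = E°(I₂/I⁻) − E°(Sn²⁺/Sn).
So E°(Sn²⁺/Sn) = E°(I₂/I⁻) − E°cell = (+0.54) − (+0.681) = -0.14 V.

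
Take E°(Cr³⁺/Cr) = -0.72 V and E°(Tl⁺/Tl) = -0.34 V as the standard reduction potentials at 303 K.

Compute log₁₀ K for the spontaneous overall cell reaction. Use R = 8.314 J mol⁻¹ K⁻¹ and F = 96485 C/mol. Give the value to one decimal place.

Cathode: Tl⁺/Tl; anode: Cr³⁺/Cr. E°cell = (-0.34) − (-0.72) = +0.38 V, with n = 3.
ΔG° = −nFE° = −RT ln K, so ln K = nFE°/(RT) = (3)(96485)(+0.38) / ((8.314)(303)) = 43.663.
log₁₀ K = 43.663 / ln 10 = 19.0.

19.0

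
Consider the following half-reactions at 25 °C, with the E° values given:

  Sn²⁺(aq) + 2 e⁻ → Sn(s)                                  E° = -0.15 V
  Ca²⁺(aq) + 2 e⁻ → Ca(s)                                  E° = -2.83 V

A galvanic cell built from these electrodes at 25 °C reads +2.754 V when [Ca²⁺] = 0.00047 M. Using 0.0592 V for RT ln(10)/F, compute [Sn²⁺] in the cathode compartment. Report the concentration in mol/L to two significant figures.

0.15 M

Sn²⁺/Sn is the cathode, Ca²⁺/Ca the anode: E°cell = +2.68 V, n = 2.
Overall reaction: Sn²⁺(aq) + Ca(s) → Sn(s) + Ca²⁺(aq); Q = [Ca²⁺]^1/[Sn²⁺]^1.
From E = E° − (0.0592/n) log Q: log Q = (E° − E)·n/0.0592 = (+2.68 − (+2.754))·2/0.0592 = -2.5000.
So 1·log[Sn²⁺] = 1·log(0.00047) − log Q = -3.3279 − (-2.5000) = -0.8279; [Sn²⁺] = 10^(-0.8279) ≈ 0.15 M.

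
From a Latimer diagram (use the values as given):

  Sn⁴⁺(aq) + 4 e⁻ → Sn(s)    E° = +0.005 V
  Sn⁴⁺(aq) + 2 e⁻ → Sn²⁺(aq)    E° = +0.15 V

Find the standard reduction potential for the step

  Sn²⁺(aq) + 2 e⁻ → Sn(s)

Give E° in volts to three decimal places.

-0.140 V

Sequential free energies add, so n₃E°₃ = n₁E°₁ + n₂E°₂.
With n₃ = 4, and the known step contributing 2×(+0.15) V, the unknown satisfies 2·E° = 4×(+0.005) − 2×(+0.15) = -0.280.
E° = -0.280 / 2 = -0.140 V.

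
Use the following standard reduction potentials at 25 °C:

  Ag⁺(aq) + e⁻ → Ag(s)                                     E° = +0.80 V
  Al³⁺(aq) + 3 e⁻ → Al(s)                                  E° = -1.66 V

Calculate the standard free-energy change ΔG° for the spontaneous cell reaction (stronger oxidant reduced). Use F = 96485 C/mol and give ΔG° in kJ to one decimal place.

Ag⁺/Ag (E° = +0.80 V) is the cathode; Al³⁺/Al (E° = -1.66 V) is the anode, so E°cell = +2.46 V.
Balancing electrons gives n = 3 (lcm of 1 and 3).
ΔG° = −nFE° = −(3)(96485)(+2.46) = -712,059 J = -712.1 kJ.

-712.1 kJ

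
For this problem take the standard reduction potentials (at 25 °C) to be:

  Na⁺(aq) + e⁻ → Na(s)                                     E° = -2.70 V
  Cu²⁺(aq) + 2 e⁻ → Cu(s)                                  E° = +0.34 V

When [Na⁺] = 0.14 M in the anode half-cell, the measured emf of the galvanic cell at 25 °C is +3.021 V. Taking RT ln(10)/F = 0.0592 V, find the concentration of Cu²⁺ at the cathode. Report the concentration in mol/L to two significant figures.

0.0045 M

Cu²⁺/Cu is the cathode, Na⁺/Na the anode: E°cell = +3.04 V, n = 2.
Overall reaction: Cu²⁺(aq) + 2 Na(s) → Cu(s) + 2 Na⁺(aq); Q = [Na⁺]^2/[Cu²⁺]^1.
From E = E° − (0.0592/n) log Q: log Q = (E° − E)·n/0.0592 = (+3.04 − (+3.021))·2/0.0592 = 0.6419.
So 1·log[Cu²⁺] = 2·log(0.14) − log Q = -1.7077 − (0.6419) = -2.3496; [Cu²⁺] = 10^(-2.3496) ≈ 0.0045 M.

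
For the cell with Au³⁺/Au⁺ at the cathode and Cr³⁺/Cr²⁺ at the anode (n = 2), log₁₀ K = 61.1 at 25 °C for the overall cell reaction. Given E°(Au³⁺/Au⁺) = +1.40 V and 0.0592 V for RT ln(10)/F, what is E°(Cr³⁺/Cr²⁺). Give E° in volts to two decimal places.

-0.41 V

E°cell = (0.0592/n)·log K = (0.0592/2)(61.1) = +1.809 V.
Since Au³⁺/Au⁺ is the cathode and Cr³⁺/Cr²⁺ the anode, E°cell = E°(Au³⁺/Au⁺) − E°(Cr³⁺/Cr²⁺).
So E°(Cr³⁺/Cr²⁺) = E°(Au³⁺/Au⁺) − E°cell = (+1.40) − (+1.809) = -0.41 V.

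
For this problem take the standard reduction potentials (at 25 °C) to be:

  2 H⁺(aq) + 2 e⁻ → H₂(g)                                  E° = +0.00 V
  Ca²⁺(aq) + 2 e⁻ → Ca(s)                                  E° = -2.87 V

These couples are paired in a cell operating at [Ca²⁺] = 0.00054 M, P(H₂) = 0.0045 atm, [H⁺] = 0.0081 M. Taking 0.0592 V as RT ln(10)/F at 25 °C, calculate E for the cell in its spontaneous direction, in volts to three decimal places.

+2.912 V

H⁺/H₂ is the cathode (higher E°), Ca²⁺/Ca the anode: E°cell = +0.00 − (-2.87) = +2.87 V, n = 2.
Overall: 2 H⁺(aq) + Ca(s) → H₂(g) + Ca²⁺(aq)
Q = P(H₂)·[Ca²⁺] / ([H⁺]^2); log Q = -1.431.
E = E° − (0.0592/n) log Q = +2.87 − (0.0592/2)(-1.431) = +2.912 V.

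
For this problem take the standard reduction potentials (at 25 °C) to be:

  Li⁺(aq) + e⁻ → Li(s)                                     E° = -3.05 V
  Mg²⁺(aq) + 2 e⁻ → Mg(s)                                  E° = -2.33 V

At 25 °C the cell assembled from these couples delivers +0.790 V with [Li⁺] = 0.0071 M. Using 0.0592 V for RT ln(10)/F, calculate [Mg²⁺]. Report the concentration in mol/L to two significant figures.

Mg²⁺/Mg is the cathode, Li⁺/Li the anode: E°cell = +0.72 V, n = 2.
Overall reaction: Mg²⁺(aq) + 2 Li(s) → Mg(s) + 2 Li⁺(aq); Q = [Li⁺]^2/[Mg²⁺]^1.
From E = E° − (0.0592/n) log Q: log Q = (E° − E)·n/0.0592 = (+0.72 − (+0.790))·2/0.0592 = -2.3649.
So 1·log[Mg²⁺] = 2·log(0.0071) − log Q = -4.2975 − (-2.3649) = -1.9326; [Mg²⁺] = 10^(-1.9326) ≈ 0.012 M.

0.012 M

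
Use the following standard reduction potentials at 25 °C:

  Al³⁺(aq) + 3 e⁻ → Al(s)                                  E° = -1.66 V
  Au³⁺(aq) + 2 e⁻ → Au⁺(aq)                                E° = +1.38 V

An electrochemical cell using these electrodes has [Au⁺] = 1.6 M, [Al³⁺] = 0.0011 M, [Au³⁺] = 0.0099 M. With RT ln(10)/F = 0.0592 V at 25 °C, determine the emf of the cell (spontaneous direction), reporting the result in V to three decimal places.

+3.033 V

Au³⁺/Au⁺ is the cathode (higher E°), Al³⁺/Al the anode: E°cell = +1.38 − (-1.66) = +3.04 V, n = 6.
Overall: 3 Au³⁺(aq) + 2 Al(s) → 3 Au⁺(aq) + 2 Al³⁺(aq)
Q = [Au⁺]^3·[Al³⁺]^2 / ([Au³⁺]^3); log Q = 0.708.
E = E° − (0.0592/n) log Q = +3.04 − (0.0592/6)(0.708) = +3.033 V.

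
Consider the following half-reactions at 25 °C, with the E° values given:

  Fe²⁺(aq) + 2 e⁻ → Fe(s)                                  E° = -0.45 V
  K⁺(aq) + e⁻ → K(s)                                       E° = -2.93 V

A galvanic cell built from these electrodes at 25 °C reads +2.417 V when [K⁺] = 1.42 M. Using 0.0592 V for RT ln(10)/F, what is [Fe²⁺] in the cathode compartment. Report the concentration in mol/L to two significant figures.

0.015 M

Fe²⁺/Fe is the cathode, K⁺/K the anode: E°cell = +2.48 V, n = 2.
Overall reaction: Fe²⁺(aq) + 2 K(s) → Fe(s) + 2 K⁺(aq); Q = [K⁺]^2/[Fe²⁺]^1.
From E = E° − (0.0592/n) log Q: log Q = (E° − E)·n/0.0592 = (+2.48 − (+2.417))·2/0.0592 = 2.1284.
So 1·log[Fe²⁺] = 2·log(1.42) − log Q = 0.3046 − (2.1284) = -1.8238; [Fe²⁺] = 10^(-1.8238) ≈ 0.015 M.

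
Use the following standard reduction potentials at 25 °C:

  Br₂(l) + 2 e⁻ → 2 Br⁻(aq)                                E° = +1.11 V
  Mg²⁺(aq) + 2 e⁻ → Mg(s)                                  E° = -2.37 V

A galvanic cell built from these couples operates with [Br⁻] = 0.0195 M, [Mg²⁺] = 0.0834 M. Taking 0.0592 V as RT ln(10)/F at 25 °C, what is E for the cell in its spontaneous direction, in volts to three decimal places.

+3.613 V

Br₂/Br⁻ is the cathode (higher E°), Mg²⁺/Mg the anode: E°cell = +1.11 − (-2.37) = +3.48 V, n = 2.
Overall: Br₂(l) + Mg(s) → 2 Br⁻(aq) + Mg²⁺(aq)
Q = [Br⁻]^2·[Mg²⁺]; log Q = -4.499.
E = E° − (0.0592/n) log Q = +3.48 − (0.0592/2)(-4.499) = +3.613 V.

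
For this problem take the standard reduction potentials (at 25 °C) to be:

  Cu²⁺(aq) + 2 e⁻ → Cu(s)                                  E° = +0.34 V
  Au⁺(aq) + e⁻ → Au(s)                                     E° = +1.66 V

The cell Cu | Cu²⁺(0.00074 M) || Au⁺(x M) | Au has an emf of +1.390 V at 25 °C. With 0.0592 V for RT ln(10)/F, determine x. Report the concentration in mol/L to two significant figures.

Au⁺/Au is the cathode, Cu²⁺/Cu the anode: E°cell = +1.32 V, n = 2.
Overall reaction: 2 Au⁺(aq) + Cu(s) → 2 Au(s) + Cu²⁺(aq); Q = [Cu²⁺]^1/[Au⁺]^2.
From E = E° − (0.0592/n) log Q: log Q = (E° − E)·n/0.0592 = (+1.32 − (+1.390))·2/0.0592 = -2.3649.
So 2·log[Au⁺] = 1·log(0.00074) − log Q = -3.1308 − (-2.3649) = -0.7659; log[Au⁺] = -0.7659 / 2 = -0.3830; [Au⁺] = 10^(-0.3830) ≈ 0.41 M.

0.41 M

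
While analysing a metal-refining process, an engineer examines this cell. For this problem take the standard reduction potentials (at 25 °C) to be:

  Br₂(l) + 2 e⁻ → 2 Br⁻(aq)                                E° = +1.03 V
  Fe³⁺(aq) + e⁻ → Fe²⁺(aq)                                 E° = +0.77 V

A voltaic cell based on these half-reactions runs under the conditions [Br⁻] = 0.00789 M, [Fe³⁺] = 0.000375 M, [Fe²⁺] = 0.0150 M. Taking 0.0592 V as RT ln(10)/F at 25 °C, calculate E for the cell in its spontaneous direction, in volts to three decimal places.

+0.479 V

Br₂/Br⁻ is the cathode (higher E°), Fe³⁺/Fe²⁺ the anode: E°cell = +1.03 − (+0.77) = +0.26 V, n = 2.
Overall: Br₂(l) + 2 Fe²⁺(aq) → 2 Br⁻(aq) + 2 Fe³⁺(aq)
Q = [Br⁻]^2·[Fe³⁺]^2 / ([Fe²⁺]^2); log Q = -7.410.
E = E° − (0.0592/n) log Q = +0.26 − (0.0592/2)(-7.410) = +0.479 V.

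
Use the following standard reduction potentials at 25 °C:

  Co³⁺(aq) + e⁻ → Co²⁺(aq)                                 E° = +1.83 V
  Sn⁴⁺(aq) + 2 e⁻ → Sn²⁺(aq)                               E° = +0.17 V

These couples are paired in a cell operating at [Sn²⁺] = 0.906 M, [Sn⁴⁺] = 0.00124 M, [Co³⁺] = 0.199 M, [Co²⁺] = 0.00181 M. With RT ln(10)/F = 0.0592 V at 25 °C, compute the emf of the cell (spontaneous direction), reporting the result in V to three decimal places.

Co³⁺/Co²⁺ is the cathode (higher E°), Sn⁴⁺/Sn²⁺ the anode: E°cell = +1.83 − (+0.17) = +1.66 V, n = 2.
Overall: 2 Co³⁺(aq) + Sn²⁺(aq) → 2 Co²⁺(aq) + Sn⁴⁺(aq)
Q = [Co²⁺]^2·[Sn⁴⁺] / ([Co³⁺]^2·[Sn²⁺]); log Q = -6.946.
E = E° − (0.0592/n) log Q = +1.66 − (0.0592/2)(-6.946) = +1.866 V.

+1.866 V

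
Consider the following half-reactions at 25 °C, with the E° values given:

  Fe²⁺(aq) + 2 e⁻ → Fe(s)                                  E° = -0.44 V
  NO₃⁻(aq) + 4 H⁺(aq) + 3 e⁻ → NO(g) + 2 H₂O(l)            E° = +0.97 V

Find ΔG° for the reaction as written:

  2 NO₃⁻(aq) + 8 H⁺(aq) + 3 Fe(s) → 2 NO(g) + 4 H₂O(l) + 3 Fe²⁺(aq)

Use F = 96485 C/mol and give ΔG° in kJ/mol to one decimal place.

-816.3 kJ/mol

As written, NO₃⁻/NO is reduced (cathode) and Fe²⁺/Fe is oxidised (anode), so E°cell = (+0.97) − (-0.44) = +1.41 V.
Balancing electrons gives n = 6.
ΔG° = −nFE° = −(6)(96485)(+1.41) = -816,263 J = -816.3 kJ/mol.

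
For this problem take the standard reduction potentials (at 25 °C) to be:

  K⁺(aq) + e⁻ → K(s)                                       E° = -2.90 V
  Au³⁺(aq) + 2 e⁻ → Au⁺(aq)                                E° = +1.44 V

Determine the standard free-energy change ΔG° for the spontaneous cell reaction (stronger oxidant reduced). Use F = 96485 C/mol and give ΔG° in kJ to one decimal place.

Au³⁺/Au⁺ (E° = +1.44 V) is the cathode; K⁺/K (E° = -2.90 V) is the anode, so E°cell = +4.34 V.
Balancing electrons gives n = 2 (lcm of 2 and 1).
ΔG° = −nFE° = −(2)(96485)(+4.34) = -837,490 J = -837.5 kJ.

-837.5 kJ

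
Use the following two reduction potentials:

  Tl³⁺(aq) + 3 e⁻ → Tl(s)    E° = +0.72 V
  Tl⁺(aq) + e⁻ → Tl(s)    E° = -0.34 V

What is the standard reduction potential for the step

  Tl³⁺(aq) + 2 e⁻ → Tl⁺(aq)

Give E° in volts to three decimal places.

+1.250 V

Sequential free energies add, so n₃E°₃ = n₁E°₁ + n₂E°₂.
With n₃ = 3, and the known step contributing 1×(-0.34) V, the unknown satisfies 2·E° = 3×(+0.72) − 1×(-0.34) = +2.500.
E° = +2.500 / 2 = +1.250 V.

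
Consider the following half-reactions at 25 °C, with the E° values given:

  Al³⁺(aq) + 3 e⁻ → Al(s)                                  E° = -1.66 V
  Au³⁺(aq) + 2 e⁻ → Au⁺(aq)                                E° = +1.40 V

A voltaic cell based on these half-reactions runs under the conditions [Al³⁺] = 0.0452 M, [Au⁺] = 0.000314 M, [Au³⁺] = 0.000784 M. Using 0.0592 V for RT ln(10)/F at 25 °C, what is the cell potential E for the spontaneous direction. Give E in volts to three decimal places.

Au³⁺/Au⁺ is the cathode (higher E°), Al³⁺/Al the anode: E°cell = +1.40 − (-1.66) = +3.06 V, n = 6.
Overall: 3 Au³⁺(aq) + 2 Al(s) → 3 Au⁺(aq) + 2 Al³⁺(aq)
Q = [Au⁺]^3·[Al³⁺]^2 / ([Au³⁺]^3); log Q = -3.882.
E = E° − (0.0592/n) log Q = +3.06 − (0.0592/6)(-3.882) = +3.098 V.

+3.098 V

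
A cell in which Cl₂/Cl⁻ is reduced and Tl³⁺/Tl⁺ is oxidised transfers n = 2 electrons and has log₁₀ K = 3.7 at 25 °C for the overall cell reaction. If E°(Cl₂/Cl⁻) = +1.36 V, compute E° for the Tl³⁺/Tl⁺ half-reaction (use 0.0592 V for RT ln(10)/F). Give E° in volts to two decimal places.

E°cell = (0.0592/n)·log K = (0.0592/2)(3.7) = +0.110 V.
Since Cl₂/Cl⁻ is the cathode and Tl³⁺/Tl⁺ the anode, E°cell = E°(Cl₂/Cl⁻) − E°(Tl³⁺/Tl⁺).
So E°(Tl³⁺/Tl⁺) = E°(Cl₂/Cl⁻) − E°cell = (+1.36) − (+0.110) = +1.25 V.

+1.25 V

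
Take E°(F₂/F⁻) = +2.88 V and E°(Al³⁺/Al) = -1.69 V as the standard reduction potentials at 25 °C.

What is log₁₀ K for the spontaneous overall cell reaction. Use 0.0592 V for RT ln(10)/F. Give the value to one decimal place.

Cathode: F₂/F⁻; anode: Al³⁺/Al. E°cell = +4.57 V, n = 6.
log K = nE°cell / 0.0592 = (6)(+4.57) / 0.0592 = 463.2.

463.2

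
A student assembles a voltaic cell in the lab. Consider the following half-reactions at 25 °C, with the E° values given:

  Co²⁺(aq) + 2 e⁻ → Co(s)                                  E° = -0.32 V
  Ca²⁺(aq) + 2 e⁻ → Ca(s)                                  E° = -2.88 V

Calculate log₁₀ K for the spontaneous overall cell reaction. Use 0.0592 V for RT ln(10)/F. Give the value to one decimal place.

Cathode: Co²⁺/Co; anode: Ca²⁺/Ca. E°cell = +2.56 V, n = 2.
log K = nE°cell / 0.0592 = (2)(+2.56) / 0.0592 = 86.5.

86.5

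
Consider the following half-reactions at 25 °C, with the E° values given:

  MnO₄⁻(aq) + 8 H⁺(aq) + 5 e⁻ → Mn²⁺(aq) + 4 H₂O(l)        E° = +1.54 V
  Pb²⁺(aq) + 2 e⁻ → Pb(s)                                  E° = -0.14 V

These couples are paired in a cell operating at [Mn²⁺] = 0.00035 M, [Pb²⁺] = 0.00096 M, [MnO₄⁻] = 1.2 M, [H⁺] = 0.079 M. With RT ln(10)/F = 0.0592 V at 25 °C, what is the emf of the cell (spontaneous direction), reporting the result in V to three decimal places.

+1.707 V

MnO₄⁻/Mn²⁺ is the cathode (higher E°), Pb²⁺/Pb the anode: E°cell = +1.54 − (-0.14) = +1.68 V, n = 10.
Overall: 2 MnO₄⁻(aq) + 16 H⁺(aq) + 5 Pb(s) → 2 Mn²⁺(aq) + 8 H₂O(l) + 5 Pb²⁺(aq)
Q = [Mn²⁺]^2·[Pb²⁺]^5 / ([MnO₄⁻]^2·[H⁺]^16); log Q = -4.521.
E = E° − (0.0592/n) log Q = +1.68 − (0.0592/10)(-4.521) = +1.707 V.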